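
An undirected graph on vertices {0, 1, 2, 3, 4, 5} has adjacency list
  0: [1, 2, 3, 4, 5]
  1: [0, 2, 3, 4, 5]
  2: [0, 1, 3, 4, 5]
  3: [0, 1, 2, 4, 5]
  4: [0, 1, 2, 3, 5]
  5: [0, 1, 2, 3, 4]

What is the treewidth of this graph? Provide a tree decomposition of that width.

Treewidth 5.
Bags: B1 = {0, 1, 2, 3, 4, 5}
Tree: (single bag)

With just one bag of size 6, the width is 6 − 1 = 5, so tw(G) ≤ 5. For the lower bound, the 6 vertices {0, 1, 2, 3, 4, 5} are pairwise adjacent, and any tree decomposition puts a clique entirely inside one bag — forcing width ≥ 5. Combining the bounds, tw(G) = 5.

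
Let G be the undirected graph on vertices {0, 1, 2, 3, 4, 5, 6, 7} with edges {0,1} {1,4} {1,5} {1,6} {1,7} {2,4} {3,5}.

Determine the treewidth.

A width-1 tree decomposition is:
Bags: B1 = {1, 4}  B2 = {1, 6}  B3 = {1, 5}  B4 = {1, 7}  B5 = {2, 4}  B6 = {3, 5}  B7 = {0, 1}
Tree: B1–B2, B2–B3, B2–B4, B1–B5, B3–B6, B2–B7
Each bag holds 2 vertices, so the decomposition has width 1, which upper-bounds the treewidth. Any graph with an edge has treewidth ≥ 1, and G has the edge 4–1. Hence tw(G) = 1 exactly.

1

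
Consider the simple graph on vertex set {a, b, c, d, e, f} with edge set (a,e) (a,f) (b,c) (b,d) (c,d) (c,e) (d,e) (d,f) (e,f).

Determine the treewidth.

2

A width-2 tree decomposition is:
Bags: B1 = {a, e, f}  B2 = {d, e, f}  B3 = {c, d, e}  B4 = {b, c, d}
Tree: B1–B2, B2–B3, B3–B4
The largest bag has 3 vertices, giving width 2; this decomposition certifies tw(G) ≤ 2. For the lower bound, the 3 vertices {c, d, e} are pairwise adjacent, and any tree decomposition puts a clique entirely inside one bag — forcing width ≥ 2. Hence tw(G) = 2 exactly.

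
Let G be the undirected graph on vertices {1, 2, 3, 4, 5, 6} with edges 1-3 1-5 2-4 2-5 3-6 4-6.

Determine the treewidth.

2

A width-2 tree decomposition is:
Bags: B1 = {1, 3, 6}  B2 = {1, 5, 6}  B3 = {2, 5, 6}  B4 = {2, 4, 6}
Tree: B1–B2, B2–B3, B3–B4
Every bag has size at most 3, so the width is 3 − 1 = 2 and tw(G) ≤ 2. For the lower bound, G contains the cycle 6–3–1–5–2–4–6, so G is not a forest; only forests have treewidth ≤ 1, hence tw(G) ≥ 2. Combining the bounds, tw(G) = 2.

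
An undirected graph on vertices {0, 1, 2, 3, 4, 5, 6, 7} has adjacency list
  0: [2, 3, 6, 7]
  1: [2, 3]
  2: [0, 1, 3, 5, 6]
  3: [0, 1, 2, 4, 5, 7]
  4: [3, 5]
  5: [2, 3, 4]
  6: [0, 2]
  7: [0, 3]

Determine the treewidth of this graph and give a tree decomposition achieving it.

Every bag has size at most 3, so the width is 3 − 1 = 2 and tw(G) ≤ 2. For the lower bound, the 3 vertices {0, 2, 3} are pairwise adjacent, and any tree decomposition puts a clique entirely inside one bag — forcing width ≥ 2. The upper and lower bounds meet at 2, so that is the treewidth.

Treewidth 2.
One optimal decomposition is:
Bags: B1 = {0, 2, 3}  B2 = {0, 3, 7}  B3 = {2, 3, 5}  B4 = {1, 2, 3}  B5 = {0, 2, 6}  B6 = {3, 4, 5}
Tree: B1–B2, B1–B3, B1–B4, B1–B5, B3–B6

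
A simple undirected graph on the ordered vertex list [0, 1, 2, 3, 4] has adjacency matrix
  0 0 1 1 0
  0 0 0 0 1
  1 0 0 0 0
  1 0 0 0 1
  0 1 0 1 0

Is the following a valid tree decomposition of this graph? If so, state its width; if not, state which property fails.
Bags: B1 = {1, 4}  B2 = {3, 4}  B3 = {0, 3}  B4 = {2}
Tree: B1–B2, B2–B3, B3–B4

No — edge (0,2) lies in no bag.

A tree decomposition must satisfy three properties: every vertex lies in some bag; for every edge, both endpoints lie together in some bag; and for every vertex, the bags containing it form a connected subtree. Here edge (0,2) lies in no bag, so the decomposition is invalid.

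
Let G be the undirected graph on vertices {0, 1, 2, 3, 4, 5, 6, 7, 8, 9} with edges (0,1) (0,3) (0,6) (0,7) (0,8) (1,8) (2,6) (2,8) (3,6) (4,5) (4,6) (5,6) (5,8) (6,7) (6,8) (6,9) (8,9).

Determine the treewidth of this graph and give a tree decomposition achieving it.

Every bag has size at most 3, so the width is 3 − 1 = 2 and tw(G) ≤ 2. For the lower bound, the 3 vertices {0, 1, 8} are pairwise adjacent, and any tree decomposition puts a clique entirely inside one bag — forcing width ≥ 2. Hence tw(G) = 2 exactly.

Treewidth 2.
One such decomposition:
Bags: B1 = {0, 6, 8}  B2 = {6, 8, 9}  B3 = {5, 6, 8}  B4 = {4, 5, 6}  B5 = {0, 6, 7}  B6 = {2, 6, 8}  B7 = {0, 1, 8}  B8 = {0, 3, 6}
Tree: B1–B2, B1–B3, B3–B4, B1–B5, B3–B6, B1–B7, B1–B8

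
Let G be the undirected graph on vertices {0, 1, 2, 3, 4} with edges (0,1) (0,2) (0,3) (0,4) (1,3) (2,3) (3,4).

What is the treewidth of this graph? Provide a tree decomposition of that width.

Treewidth 2.
One such decomposition:
Bags: B1 = {0, 2, 3}  B2 = {0, 3, 4}  B3 = {0, 1, 3}
Tree: B1–B2, B2–B3

The largest bag has 3 vertices, giving width 2; this decomposition certifies tw(G) ≤ 2. Conversely, {0, 1, 3} is a clique of size 3, and the vertices of any clique must share a bag in every tree decomposition; so some bag has ≥ 3 vertices and tw(G) ≥ 2. Hence tw(G) = 2 exactly.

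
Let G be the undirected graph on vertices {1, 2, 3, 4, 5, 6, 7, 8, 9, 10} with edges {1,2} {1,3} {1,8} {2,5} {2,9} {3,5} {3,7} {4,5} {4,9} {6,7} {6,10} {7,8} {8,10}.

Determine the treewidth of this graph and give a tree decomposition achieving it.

The largest bag has 3 vertices, giving width 2; this decomposition certifies tw(G) ≤ 2. For the lower bound, G contains the cycle 10–6–7–8–10, so G is not a forest; only forests have treewidth ≤ 1, hence tw(G) ≥ 2. Hence tw(G) = 2 exactly.

Treewidth 2.
One such decomposition:
Bags: B1 = {6, 8, 10}  B2 = {6, 7, 8}  B3 = {1, 7, 8}  B4 = {1, 3, 7}  B5 = {1, 2, 3}  B6 = {2, 3, 5}  B7 = {2, 5, 9}  B8 = {4, 5, 9}
Tree: B1–B2, B2–B3, B3–B4, B4–B5, B5–B6, B6–B7, B7–B8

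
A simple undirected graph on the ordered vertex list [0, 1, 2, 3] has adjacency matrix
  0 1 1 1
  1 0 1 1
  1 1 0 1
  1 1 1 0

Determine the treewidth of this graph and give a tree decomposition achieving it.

A single bag containing all 4 vertices is trivially a valid decomposition of width 3. On the other hand G contains the 4-clique {0, 1, 2, 3}. A clique must lie in a single bag of any decomposition, so no decomposition can have width below 3. Combining the bounds, tw(G) = 3.

Treewidth 3.
One such decomposition:
Bags: B1 = {0, 1, 2, 3}
Tree: (single bag)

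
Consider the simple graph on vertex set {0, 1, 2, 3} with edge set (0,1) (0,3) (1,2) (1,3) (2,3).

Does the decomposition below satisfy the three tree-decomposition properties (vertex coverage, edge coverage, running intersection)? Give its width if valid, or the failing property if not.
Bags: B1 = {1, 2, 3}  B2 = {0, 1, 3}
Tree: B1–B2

Yes; width 2.

Every vertex of G appears in some bag (union = {0, 1, 2, 3}); every edge is covered by a bag; and for each vertex v the set of bags containing v is connected in the bag tree. The decomposition is therefore valid. The largest bag has 3 vertices, so the width is 2.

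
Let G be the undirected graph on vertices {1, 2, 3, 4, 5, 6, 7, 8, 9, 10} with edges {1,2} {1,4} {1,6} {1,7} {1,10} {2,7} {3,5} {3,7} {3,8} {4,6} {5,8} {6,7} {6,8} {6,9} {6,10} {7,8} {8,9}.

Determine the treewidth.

2

A width-2 tree decomposition is:
Bags: B1 = {1, 6, 7}  B2 = {6, 7, 8}  B3 = {1, 4, 6}  B4 = {3, 7, 8}  B5 = {1, 2, 7}  B6 = {1, 6, 10}  B7 = {3, 5, 8}  B8 = {6, 8, 9}
Tree: B1–B2, B1–B3, B2–B4, B1–B5, B3–B6, B4–B7, B2–B8
Each bag holds 3 vertices, so the decomposition has width 2, which upper-bounds the treewidth. For the lower bound, the 3 vertices {1, 2, 7} are pairwise adjacent, and any tree decomposition puts a clique entirely inside one bag — forcing width ≥ 2. The upper and lower bounds meet at 2, so that is the treewidth.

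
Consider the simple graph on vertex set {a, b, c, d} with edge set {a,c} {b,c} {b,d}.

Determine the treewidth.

1

A width-1 tree decomposition is:
Bags: B1 = {a, c}  B2 = {b, c}  B3 = {b, d}
Tree: B1–B2, B2–B3
Each bag holds 2 vertices, so the decomposition has width 1, which upper-bounds the treewidth. G has an edge, so its treewidth is at least 1. The upper and lower bounds meet at 1, so that is the treewidth.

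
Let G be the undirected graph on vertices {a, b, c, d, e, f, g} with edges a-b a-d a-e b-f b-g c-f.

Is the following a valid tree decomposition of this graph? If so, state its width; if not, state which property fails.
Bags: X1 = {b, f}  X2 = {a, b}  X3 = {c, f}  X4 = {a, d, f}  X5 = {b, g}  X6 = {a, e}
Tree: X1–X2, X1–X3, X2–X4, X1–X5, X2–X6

No — bags containing vertex f are not connected in the tree.

A tree decomposition must satisfy three properties: every vertex lies in some bag; for every edge, both endpoints lie together in some bag; and for every vertex, the bags containing it form a connected subtree. Here bags containing vertex f are not connected in the tree, so the decomposition is invalid.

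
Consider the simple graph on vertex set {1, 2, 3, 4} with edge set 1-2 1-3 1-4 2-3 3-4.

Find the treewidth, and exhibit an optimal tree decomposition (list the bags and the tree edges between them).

Treewidth 2.
Bags: B1 = {1, 2, 3}  B2 = {1, 3, 4}
Tree: B1–B2

The largest bag has 3 vertices, giving width 2; this decomposition certifies tw(G) ≤ 2. On the other hand G contains the 3-clique {1, 2, 3}. A clique must lie in a single bag of any decomposition, so no decomposition can have width below 2. The upper and lower bounds meet at 2, so that is the treewidth.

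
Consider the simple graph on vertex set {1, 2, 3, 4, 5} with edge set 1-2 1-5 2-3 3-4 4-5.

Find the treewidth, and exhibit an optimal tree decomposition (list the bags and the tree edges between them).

Every bag has size at most 3, so the width is 3 − 1 = 2 and tw(G) ≤ 2. The edges 4–3–2–1–5–4 form a cycle, so G is not a tree and its treewidth is at least 2. Hence tw(G) = 2 exactly.

Treewidth 2.
Bags: B1 = {2, 3, 4}  B2 = {1, 2, 4}  B3 = {1, 4, 5}
Tree: B1–B2, B2–B3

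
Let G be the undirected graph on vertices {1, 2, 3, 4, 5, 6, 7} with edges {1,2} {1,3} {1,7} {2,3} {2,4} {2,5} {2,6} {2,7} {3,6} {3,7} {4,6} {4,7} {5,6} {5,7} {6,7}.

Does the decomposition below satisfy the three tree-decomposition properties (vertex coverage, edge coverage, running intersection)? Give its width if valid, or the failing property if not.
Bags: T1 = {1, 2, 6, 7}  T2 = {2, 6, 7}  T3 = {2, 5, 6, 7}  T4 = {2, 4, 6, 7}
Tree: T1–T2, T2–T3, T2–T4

A tree decomposition must satisfy three properties: every vertex lies in some bag; for every edge, both endpoints lie together in some bag; and for every vertex, the bags containing it form a connected subtree. Here vertex 3 appears in no bag, so the decomposition is invalid.

No — vertex 3 appears in no bag.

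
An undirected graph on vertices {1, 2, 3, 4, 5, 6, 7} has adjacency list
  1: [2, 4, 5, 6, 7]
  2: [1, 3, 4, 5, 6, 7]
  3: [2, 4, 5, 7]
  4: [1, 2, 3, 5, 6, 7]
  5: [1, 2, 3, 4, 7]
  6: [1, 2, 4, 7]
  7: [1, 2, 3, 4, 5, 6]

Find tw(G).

A width-4 tree decomposition is:
Bags: B1 = {1, 2, 4, 6, 7}  B2 = {1, 2, 4, 5, 7}  B3 = {2, 3, 4, 5, 7}
Tree: B1–B2, B2–B3
Every bag has size at most 5, so the width is 5 − 1 = 4 and tw(G) ≤ 4. For the lower bound, the 5 vertices {1, 2, 4, 5, 7} are pairwise adjacent, and any tree decomposition puts a clique entirely inside one bag — forcing width ≥ 4. The upper and lower bounds meet at 4, so that is the treewidth.

4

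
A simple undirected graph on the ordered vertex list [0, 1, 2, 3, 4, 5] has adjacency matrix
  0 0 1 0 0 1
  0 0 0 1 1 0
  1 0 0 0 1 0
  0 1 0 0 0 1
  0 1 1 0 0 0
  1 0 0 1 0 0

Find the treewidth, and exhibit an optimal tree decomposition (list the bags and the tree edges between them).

Treewidth 2.
One optimal decomposition is:
Bags: B1 = {1, 2, 4}  B2 = {1, 2, 3}  B3 = {2, 3, 5}  B4 = {0, 2, 5}
Tree: B1–B2, B2–B3, B3–B4

Each bag holds 3 vertices, so the decomposition has width 2, which upper-bounds the treewidth. For the lower bound, G contains the cycle 2–4–1–3–5–0–2, so G is not a forest; only forests have treewidth ≤ 1, hence tw(G) ≥ 2. The upper and lower bounds meet at 2, so that is the treewidth.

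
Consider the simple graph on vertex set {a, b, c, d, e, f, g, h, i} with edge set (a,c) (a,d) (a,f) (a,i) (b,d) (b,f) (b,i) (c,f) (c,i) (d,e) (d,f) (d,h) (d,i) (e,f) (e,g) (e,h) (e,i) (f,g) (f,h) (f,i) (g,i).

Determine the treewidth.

3

A width-3 tree decomposition is:
Bags: B1 = {a, d, f, i}  B2 = {b, d, f, i}  B3 = {d, e, f, i}  B4 = {a, c, f, i}  B5 = {d, e, f, h}  B6 = {e, f, g, i}
Tree: B1–B2, B1–B3, B1–B4, B3–B5, B3–B6
Each bag holds 4 vertices, so the decomposition has width 3, which upper-bounds the treewidth. For the lower bound, the 4 vertices {d, e, f, h} are pairwise adjacent, and any tree decomposition puts a clique entirely inside one bag — forcing width ≥ 3. Combining the bounds, tw(G) = 3.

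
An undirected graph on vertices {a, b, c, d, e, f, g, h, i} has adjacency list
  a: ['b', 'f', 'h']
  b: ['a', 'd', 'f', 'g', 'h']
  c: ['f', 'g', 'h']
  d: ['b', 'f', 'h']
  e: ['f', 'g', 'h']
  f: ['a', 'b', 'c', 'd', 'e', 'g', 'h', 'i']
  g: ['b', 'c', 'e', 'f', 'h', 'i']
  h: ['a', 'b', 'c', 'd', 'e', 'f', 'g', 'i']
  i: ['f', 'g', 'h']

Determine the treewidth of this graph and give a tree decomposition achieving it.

Every bag has size at most 4, so the width is 4 − 1 = 3 and tw(G) ≤ 3. On the other hand G contains the 4-clique {b, d, f, h}. A clique must lie in a single bag of any decomposition, so no decomposition can have width below 3. The upper and lower bounds meet at 3, so that is the treewidth.

Treewidth 3.
Bags: B1 = {a, b, f, h}  B2 = {b, f, g, h}  B3 = {c, f, g, h}  B4 = {f, g, h, i}  B5 = {b, d, f, h}  B6 = {e, f, g, h}
Tree: B1–B2, B2–B3, B3–B4, B1–B5, B4–B6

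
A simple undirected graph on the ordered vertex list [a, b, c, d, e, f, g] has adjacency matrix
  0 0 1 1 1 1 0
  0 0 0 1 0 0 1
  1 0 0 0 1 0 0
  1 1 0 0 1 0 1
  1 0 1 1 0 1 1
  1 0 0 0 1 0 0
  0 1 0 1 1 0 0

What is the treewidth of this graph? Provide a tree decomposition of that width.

Treewidth 2.
Bags: B1 = {a, d, e}  B2 = {d, e, g}  B3 = {a, e, f}  B4 = {b, d, g}  B5 = {a, c, e}
Tree: B1–B2, B1–B3, B2–B4, B1–B5

Each bag holds 3 vertices, so the decomposition has width 2, which upper-bounds the treewidth. On the other hand G contains the 3-clique {d, e, g}. A clique must lie in a single bag of any decomposition, so no decomposition can have width below 2. Combining the bounds, tw(G) = 2.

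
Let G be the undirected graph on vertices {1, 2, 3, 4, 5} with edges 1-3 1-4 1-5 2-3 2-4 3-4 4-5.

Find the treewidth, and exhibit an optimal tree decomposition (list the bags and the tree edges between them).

Treewidth 2.
One optimal decomposition is:
Bags: B1 = {1, 4, 5}  B2 = {1, 3, 4}  B3 = {2, 3, 4}
Tree: B1–B2, B2–B3

Each bag holds 3 vertices, so the decomposition has width 2, which upper-bounds the treewidth. Conversely, {1, 3, 4} is a clique of size 3, and the vertices of any clique must share a bag in every tree decomposition; so some bag has ≥ 3 vertices and tw(G) ≥ 2. Combining the bounds, tw(G) = 2.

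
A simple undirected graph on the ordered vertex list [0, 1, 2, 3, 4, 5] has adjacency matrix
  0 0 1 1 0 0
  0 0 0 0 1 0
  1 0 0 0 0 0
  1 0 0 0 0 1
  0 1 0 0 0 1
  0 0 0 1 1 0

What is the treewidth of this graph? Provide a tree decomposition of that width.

Every bag has size at most 2, so the width is 2 − 1 = 1 and tw(G) ≤ 1. G has an edge, so its treewidth is at least 1. Therefore the treewidth is 1.

Treewidth 1.
One optimal decomposition is:
Bags: B1 = {1, 4}  B2 = {4, 5}  B3 = {3, 5}  B4 = {0, 3}  B5 = {0, 2}
Tree: B1–B2, B2–B3, B3–B4, B4–B5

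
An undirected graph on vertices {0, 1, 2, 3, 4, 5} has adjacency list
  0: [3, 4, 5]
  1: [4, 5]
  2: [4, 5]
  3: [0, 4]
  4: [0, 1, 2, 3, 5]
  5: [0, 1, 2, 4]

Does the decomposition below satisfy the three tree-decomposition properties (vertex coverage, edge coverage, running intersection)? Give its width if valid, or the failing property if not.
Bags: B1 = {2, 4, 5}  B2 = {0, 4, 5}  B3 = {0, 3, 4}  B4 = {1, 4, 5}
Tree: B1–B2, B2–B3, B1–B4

Checking the three conditions: (i) the bags cover all of {0, 1, 2, 3, 4, 5}; (ii) for each edge, some bag contains both endpoints; (iii) the bags containing any fixed vertex form a subtree. All hold, so the decomposition is valid with width 3 − 1 = 2.

Yes; width 2.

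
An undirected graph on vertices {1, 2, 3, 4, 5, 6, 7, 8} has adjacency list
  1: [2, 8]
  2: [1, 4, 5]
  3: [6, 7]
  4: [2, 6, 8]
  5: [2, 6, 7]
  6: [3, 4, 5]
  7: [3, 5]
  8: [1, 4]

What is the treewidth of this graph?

2

A width-2 tree decomposition is:
Bags: B1 = {1, 4, 8}  B2 = {1, 2, 4}  B3 = {2, 4, 6}  B4 = {2, 5, 6}  B5 = {3, 5, 6}  B6 = {3, 5, 7}
Tree: B1–B2, B2–B3, B3–B4, B4–B5, B5–B6
Every bag has size at most 3, so the width is 3 − 1 = 2 and tw(G) ≤ 2. For the lower bound, G contains the cycle 8–1–2–4–8, so G is not a forest; only forests have treewidth ≤ 1, hence tw(G) ≥ 2. Combining the bounds, tw(G) = 2.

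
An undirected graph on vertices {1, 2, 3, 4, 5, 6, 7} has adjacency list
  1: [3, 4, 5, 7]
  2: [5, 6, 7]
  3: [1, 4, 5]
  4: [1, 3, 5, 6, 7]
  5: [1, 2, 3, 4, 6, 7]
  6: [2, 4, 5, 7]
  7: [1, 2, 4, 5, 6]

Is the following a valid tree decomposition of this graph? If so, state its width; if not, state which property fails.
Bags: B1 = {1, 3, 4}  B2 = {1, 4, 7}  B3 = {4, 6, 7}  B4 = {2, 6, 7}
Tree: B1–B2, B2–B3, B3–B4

A tree decomposition must satisfy three properties: every vertex lies in some bag; for every edge, both endpoints lie together in some bag; and for every vertex, the bags containing it form a connected subtree. Here vertex 5 appears in no bag, so the decomposition is invalid.

No — vertex 5 appears in no bag.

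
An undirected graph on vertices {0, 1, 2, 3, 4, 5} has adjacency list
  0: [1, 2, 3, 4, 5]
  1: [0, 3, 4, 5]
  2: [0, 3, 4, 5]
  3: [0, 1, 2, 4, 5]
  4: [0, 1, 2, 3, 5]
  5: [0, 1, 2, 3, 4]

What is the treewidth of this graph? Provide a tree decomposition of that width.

Treewidth 4.
One optimal decomposition is:
Bags: B1 = {0, 2, 3, 4, 5}  B2 = {0, 1, 3, 4, 5}
Tree: B1–B2

Every bag has size at most 5, so the width is 5 − 1 = 4 and tw(G) ≤ 4. On the other hand G contains the 5-clique {0, 1, 3, 4, 5}. A clique must lie in a single bag of any decomposition, so no decomposition can have width below 4. Hence tw(G) = 4 exactly.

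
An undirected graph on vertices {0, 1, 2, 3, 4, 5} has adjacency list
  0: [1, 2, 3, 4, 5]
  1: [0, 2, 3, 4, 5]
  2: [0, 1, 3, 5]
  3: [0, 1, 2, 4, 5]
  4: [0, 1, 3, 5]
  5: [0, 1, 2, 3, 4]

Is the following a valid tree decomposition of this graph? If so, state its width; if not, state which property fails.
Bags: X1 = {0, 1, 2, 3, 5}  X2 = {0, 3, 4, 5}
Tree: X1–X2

No — edge (1,4) lies in no bag.

A tree decomposition must satisfy three properties: every vertex lies in some bag; for every edge, both endpoints lie together in some bag; and for every vertex, the bags containing it form a connected subtree. Here edge (1,4) lies in no bag, so the decomposition is invalid.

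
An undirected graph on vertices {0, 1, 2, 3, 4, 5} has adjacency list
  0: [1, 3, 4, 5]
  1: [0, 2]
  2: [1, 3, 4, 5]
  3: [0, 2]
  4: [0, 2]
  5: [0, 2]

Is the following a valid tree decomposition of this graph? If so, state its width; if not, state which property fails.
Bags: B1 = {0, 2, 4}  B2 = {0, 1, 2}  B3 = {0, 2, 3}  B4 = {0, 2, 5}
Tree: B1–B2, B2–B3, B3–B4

Yes; width 2.

Vertex coverage: the bags together contain {0, 1, 2, 3, 4, 5}, the full vertex set. Edge coverage: each edge of G has both endpoints in at least one bag. Running intersection: for every vertex, the bags containing it form a connected subtree. All three properties hold, so this is a valid tree decomposition of width max|bag| − 1 = 2, and hence tw(G) ≤ 2.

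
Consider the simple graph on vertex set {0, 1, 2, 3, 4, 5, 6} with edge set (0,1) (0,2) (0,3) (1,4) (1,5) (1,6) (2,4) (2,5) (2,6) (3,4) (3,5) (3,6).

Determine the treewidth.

3

A width-3 tree decomposition is:
Bags: B1 = {1, 2, 3, 6}  B2 = {1, 2, 3, 4}  B3 = {1, 2, 3, 5}  B4 = {0, 1, 2, 3}
Tree: B1–B2, B2–B3, B3–B4
Each bag holds 4 vertices, so the decomposition has width 3, which upper-bounds the treewidth. For the lower bound: the 4 vertex sets {3,6}, {1,4}, {2}, {5} are disjoint, each induces a connected subgraph, and every pair is joined by at least one edge of G. Contracting each set to a single vertex therefore yields K_{4} as a minor, and since treewidth is minor-monotone, tw(G) ≥ tw(K_{4}) = 3. Hence tw(G) = 3 exactly.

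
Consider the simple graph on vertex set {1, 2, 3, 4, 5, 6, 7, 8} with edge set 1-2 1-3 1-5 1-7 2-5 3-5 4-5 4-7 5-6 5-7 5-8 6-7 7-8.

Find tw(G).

2

A width-2 tree decomposition is:
Bags: B1 = {1, 2, 5}  B2 = {1, 5, 7}  B3 = {1, 3, 5}  B4 = {5, 7, 8}  B5 = {5, 6, 7}  B6 = {4, 5, 7}
Tree: B1–B2, B1–B3, B2–B4, B4–B5, B2–B6
Every bag has size at most 3, so the width is 3 − 1 = 2 and tw(G) ≤ 2. For the lower bound, the 3 vertices {1, 2, 5} are pairwise adjacent, and any tree decomposition puts a clique entirely inside one bag — forcing width ≥ 2. Combining the bounds, tw(G) = 2.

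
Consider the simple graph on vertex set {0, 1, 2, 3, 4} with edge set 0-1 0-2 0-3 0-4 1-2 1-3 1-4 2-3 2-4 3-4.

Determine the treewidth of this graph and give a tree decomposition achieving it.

Treewidth 4.
One such decomposition:
Bags: B1 = {0, 1, 2, 3, 4}
Tree: (single bag)

With just one bag of size 5, the width is 5 − 1 = 4, so tw(G) ≤ 4. For the lower bound, the 5 vertices {0, 1, 2, 3, 4} are pairwise adjacent, and any tree decomposition puts a clique entirely inside one bag — forcing width ≥ 4. Hence tw(G) = 4 exactly.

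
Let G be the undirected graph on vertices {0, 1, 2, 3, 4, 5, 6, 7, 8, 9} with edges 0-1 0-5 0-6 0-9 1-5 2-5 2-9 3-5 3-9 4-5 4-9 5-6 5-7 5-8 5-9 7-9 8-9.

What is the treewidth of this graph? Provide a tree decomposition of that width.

Treewidth 2.
One such decomposition:
Bags: B1 = {0, 5, 6}  B2 = {0, 5, 9}  B3 = {5, 8, 9}  B4 = {2, 5, 9}  B5 = {5, 7, 9}  B6 = {4, 5, 9}  B7 = {3, 5, 9}  B8 = {0, 1, 5}
Tree: B1–B2, B2–B3, B2–B4, B2–B5, B2–B6, B4–B7, B1–B8

The largest bag has 3 vertices, giving width 2; this decomposition certifies tw(G) ≤ 2. Conversely, {0, 1, 5} is a clique of size 3, and the vertices of any clique must share a bag in every tree decomposition; so some bag has ≥ 3 vertices and tw(G) ≥ 2. Therefore the treewidth is 2.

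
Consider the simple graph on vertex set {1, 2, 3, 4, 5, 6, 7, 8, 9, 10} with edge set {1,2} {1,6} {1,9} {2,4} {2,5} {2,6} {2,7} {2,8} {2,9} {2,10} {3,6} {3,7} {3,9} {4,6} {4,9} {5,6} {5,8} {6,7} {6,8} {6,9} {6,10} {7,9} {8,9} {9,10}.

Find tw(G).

A width-3 tree decomposition is:
Bags: B1 = {2, 6, 8, 9}  B2 = {2, 6, 9, 10}  B3 = {2, 5, 6, 8}  B4 = {2, 6, 7, 9}  B5 = {2, 4, 6, 9}  B6 = {1, 2, 6, 9}  B7 = {3, 6, 7, 9}
Tree: B1–B2, B1–B3, B2–B4, B4–B5, B4–B6, B4–B7
The largest bag has 4 vertices, giving width 3; this decomposition certifies tw(G) ≤ 3. On the other hand G contains the 4-clique {1, 2, 6, 9}. A clique must lie in a single bag of any decomposition, so no decomposition can have width below 3. Therefore the treewidth is 3.

3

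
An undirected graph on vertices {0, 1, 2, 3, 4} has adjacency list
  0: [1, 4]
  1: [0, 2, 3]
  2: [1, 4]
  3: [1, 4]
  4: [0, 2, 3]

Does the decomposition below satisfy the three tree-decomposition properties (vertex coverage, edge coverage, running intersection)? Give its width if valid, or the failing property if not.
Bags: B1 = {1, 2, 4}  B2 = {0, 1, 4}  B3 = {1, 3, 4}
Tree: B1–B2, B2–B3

Vertex coverage: the bags together contain {0, 1, 2, 3, 4}, the full vertex set. Edge coverage: each edge of G has both endpoints in at least one bag. Running intersection: for every vertex, the bags containing it form a connected subtree. All three properties hold, so this is a valid tree decomposition of width max|bag| − 1 = 2, and hence tw(G) ≤ 2.

Yes; width 2.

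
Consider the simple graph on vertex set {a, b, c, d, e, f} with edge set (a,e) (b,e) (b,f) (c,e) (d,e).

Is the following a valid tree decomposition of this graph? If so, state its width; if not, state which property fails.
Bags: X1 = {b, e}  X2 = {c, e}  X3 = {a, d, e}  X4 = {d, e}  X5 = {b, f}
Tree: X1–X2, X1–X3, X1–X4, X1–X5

No — bags containing vertex d are not connected in the tree.

A tree decomposition must satisfy three properties: every vertex lies in some bag; for every edge, both endpoints lie together in some bag; and for every vertex, the bags containing it form a connected subtree. Here bags containing vertex d are not connected in the tree, so the decomposition is invalid.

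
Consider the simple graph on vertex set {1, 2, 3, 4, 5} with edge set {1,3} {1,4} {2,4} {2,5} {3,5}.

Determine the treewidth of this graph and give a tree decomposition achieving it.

Treewidth 2.
Bags: B1 = {2, 4, 5}  B2 = {1, 4, 5}  B3 = {1, 3, 5}
Tree: B1–B2, B2–B3

Every bag has size at most 3, so the width is 3 − 1 = 2 and tw(G) ≤ 2. Since 5–2–4–1–3–5 is a cycle in G, G is not acyclic. Forests are exactly the graphs of treewidth ≤ 1, so tw(G) ≥ 2. The upper and lower bounds meet at 2, so that is the treewidth.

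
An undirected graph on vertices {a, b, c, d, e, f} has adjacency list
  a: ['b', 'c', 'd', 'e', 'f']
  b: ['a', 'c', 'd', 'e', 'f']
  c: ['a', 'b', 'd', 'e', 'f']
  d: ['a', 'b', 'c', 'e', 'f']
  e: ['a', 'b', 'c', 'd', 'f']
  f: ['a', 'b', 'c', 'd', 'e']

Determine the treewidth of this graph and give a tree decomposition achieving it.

A single bag containing all 6 vertices is trivially a valid decomposition of width 5. On the other hand G contains the 6-clique {a, b, c, d, e, f}. A clique must lie in a single bag of any decomposition, so no decomposition can have width below 5. Hence tw(G) = 5 exactly.

Treewidth 5.
One optimal decomposition is:
Bags: B1 = {a, b, c, d, e, f}
Tree: (single bag)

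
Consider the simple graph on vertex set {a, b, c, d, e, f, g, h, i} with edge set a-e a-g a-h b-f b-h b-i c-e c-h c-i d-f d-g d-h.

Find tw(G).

3

A width-3 tree decomposition is:
Bags: B1 = {b, c, f, i}  B2 = {b, c, f, h}  B3 = {c, d, f, h}  B4 = {c, d, e, h}  B5 = {a, d, e, h}  B6 = {a, d, e, g}
Tree: B1–B2, B2–B3, B3–B4, B4–B5, B5–B6
Every bag has size at most 4, so the width is 4 − 1 = 3 and tw(G) ≤ 3. For the lower bound: the 4 vertex sets {b,f,i}, {c}, {h}, {a,d,e,g} are disjoint, each induces a connected subgraph, and every pair is joined by at least one edge of G. Contracting each set to a single vertex therefore yields K_{4} as a minor, and since treewidth is minor-monotone, tw(G) ≥ tw(K_{4}) = 3. Hence tw(G) = 3 exactly.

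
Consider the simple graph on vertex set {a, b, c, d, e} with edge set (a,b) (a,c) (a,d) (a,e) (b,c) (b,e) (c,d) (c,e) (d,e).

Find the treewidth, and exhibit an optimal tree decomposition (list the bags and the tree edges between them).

Each bag holds 4 vertices, so the decomposition has width 3, which upper-bounds the treewidth. On the other hand G contains the 4-clique {a, c, d, e}. A clique must lie in a single bag of any decomposition, so no decomposition can have width below 3. The upper and lower bounds meet at 3, so that is the treewidth.

Treewidth 3.
One optimal decomposition is:
Bags: B1 = {a, b, c, e}  B2 = {a, c, d, e}
Tree: B1–B2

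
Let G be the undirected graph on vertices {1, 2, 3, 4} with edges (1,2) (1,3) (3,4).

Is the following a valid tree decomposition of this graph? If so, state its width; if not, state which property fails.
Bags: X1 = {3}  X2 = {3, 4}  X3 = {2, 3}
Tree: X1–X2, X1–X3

No — vertex 1 appears in no bag.

A tree decomposition must satisfy three properties: every vertex lies in some bag; for every edge, both endpoints lie together in some bag; and for every vertex, the bags containing it form a connected subtree. Here vertex 1 appears in no bag, so the decomposition is invalid.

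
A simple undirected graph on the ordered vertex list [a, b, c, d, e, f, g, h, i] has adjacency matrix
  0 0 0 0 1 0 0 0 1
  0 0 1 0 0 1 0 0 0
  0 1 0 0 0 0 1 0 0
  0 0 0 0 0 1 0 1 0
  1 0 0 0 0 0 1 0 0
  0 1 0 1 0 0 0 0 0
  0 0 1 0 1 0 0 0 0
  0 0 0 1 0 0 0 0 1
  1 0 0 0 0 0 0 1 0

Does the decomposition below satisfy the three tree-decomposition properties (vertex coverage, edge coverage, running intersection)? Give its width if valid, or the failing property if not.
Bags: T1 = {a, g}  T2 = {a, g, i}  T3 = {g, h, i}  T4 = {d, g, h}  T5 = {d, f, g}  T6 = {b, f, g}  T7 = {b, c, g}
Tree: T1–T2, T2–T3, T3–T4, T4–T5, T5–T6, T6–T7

No — vertex e appears in no bag.

A tree decomposition must satisfy three properties: every vertex lies in some bag; for every edge, both endpoints lie together in some bag; and for every vertex, the bags containing it form a connected subtree. Here vertex e appears in no bag, so the decomposition is invalid.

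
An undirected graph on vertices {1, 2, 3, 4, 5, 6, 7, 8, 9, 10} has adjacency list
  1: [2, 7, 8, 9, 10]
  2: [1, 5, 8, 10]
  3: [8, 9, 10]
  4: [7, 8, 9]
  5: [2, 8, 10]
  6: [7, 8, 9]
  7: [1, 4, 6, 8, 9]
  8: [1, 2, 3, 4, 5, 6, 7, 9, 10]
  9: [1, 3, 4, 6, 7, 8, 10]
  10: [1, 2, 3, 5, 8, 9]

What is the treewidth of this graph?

A width-3 tree decomposition is:
Bags: B1 = {1, 7, 8, 9}  B2 = {1, 8, 9, 10}  B3 = {1, 2, 8, 10}  B4 = {3, 8, 9, 10}  B5 = {2, 5, 8, 10}  B6 = {4, 7, 8, 9}  B7 = {6, 7, 8, 9}
Tree: B1–B2, B2–B3, B2–B4, B3–B5, B1–B6, B6–B7
Each bag holds 4 vertices, so the decomposition has width 3, which upper-bounds the treewidth. For the lower bound, the 4 vertices {1, 8, 9, 10} are pairwise adjacent, and any tree decomposition puts a clique entirely inside one bag — forcing width ≥ 3. Hence tw(G) = 3 exactly.

3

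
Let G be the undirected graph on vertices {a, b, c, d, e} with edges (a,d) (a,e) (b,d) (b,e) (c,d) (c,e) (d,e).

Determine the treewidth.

A width-2 tree decomposition is:
Bags: B1 = {b, d, e}  B2 = {c, d, e}  B3 = {a, d, e}
Tree: B1–B2, B2–B3
Each bag holds 3 vertices, so the decomposition has width 2, which upper-bounds the treewidth. Conversely, {c, d, e} is a clique of size 3, and the vertices of any clique must share a bag in every tree decomposition; so some bag has ≥ 3 vertices and tw(G) ≥ 2. The upper and lower bounds meet at 2, so that is the treewidth.

2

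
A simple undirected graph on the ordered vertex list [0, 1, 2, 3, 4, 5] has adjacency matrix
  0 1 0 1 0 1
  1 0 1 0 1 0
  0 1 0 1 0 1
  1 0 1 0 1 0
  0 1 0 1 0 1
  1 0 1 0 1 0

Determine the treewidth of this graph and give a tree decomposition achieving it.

Every bag has size at most 4, so the width is 4 − 1 = 3 and tw(G) ≤ 3. For the lower bound: the 4 vertex sets {2,5}, {3,4}, {0}, {1} are disjoint, each induces a connected subgraph, and every pair is joined by at least one edge of G. Contracting each set to a single vertex therefore yields K_{4} as a minor, and since treewidth is minor-monotone, tw(G) ≥ tw(K_{4}) = 3. Hence tw(G) = 3 exactly.

Treewidth 3.
Bags: B1 = {0, 2, 4, 5}  B2 = {0, 2, 3, 4}  B3 = {0, 1, 2, 4}
Tree: B1–B2, B2–B3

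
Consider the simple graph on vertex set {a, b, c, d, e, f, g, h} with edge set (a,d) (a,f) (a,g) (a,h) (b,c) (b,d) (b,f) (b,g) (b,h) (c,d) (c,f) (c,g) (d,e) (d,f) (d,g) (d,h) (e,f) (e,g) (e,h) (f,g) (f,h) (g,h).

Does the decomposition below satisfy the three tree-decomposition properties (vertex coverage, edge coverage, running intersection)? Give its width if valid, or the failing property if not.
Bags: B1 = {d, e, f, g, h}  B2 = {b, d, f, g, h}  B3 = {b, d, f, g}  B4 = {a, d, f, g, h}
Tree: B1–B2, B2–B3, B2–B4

A tree decomposition must satisfy three properties: every vertex lies in some bag; for every edge, both endpoints lie together in some bag; and for every vertex, the bags containing it form a connected subtree. Here vertex c appears in no bag, so the decomposition is invalid.

No — vertex c appears in no bag.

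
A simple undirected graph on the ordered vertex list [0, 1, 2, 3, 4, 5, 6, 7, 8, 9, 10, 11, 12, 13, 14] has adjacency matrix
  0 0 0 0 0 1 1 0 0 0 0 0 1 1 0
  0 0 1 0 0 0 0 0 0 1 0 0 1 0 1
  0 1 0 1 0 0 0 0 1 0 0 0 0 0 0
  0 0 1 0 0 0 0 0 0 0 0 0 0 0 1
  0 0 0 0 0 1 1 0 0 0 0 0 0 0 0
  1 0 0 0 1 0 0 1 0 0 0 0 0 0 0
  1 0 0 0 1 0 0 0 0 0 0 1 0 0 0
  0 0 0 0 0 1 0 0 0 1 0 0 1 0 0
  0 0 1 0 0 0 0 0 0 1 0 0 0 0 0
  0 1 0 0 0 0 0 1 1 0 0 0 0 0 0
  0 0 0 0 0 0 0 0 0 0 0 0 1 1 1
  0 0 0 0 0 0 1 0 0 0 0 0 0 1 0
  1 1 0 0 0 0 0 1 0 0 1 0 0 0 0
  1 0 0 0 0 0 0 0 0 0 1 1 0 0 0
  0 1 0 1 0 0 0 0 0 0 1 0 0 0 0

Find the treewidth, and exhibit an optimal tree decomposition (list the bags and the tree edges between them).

Treewidth 3.
One optimal decomposition is:
Bags: B1 = {4, 6, 11, 13}  B2 = {0, 4, 6, 13}  B3 = {0, 4, 5, 13}  B4 = {0, 5, 10, 13}  B5 = {0, 5, 10, 12}  B6 = {5, 7, 10, 12}  B7 = {7, 10, 12, 14}  B8 = {1, 7, 12, 14}  B9 = {1, 7, 9, 14}  B10 = {1, 3, 9, 14}  B11 = {1, 2, 3, 9}  B12 = {2, 3, 8, 9}
Tree: B1–B2, B2–B3, B3–B4, B4–B5, B5–B6, B6–B7, B7–B8, B8–B9, B9–B10, B10–B11, B11–B12

Every bag has size at most 4, so the width is 4 − 1 = 3 and tw(G) ≤ 3. For the lower bound: the 4 vertex sets {4,6,11}, {13}, {0}, {5,7,10,12} are disjoint, each induces a connected subgraph, and every pair is joined by at least one edge of G. Contracting each set to a single vertex therefore yields K_{4} as a minor, and since treewidth is minor-monotone, tw(G) ≥ tw(K_{4}) = 3. Therefore the treewidth is 3.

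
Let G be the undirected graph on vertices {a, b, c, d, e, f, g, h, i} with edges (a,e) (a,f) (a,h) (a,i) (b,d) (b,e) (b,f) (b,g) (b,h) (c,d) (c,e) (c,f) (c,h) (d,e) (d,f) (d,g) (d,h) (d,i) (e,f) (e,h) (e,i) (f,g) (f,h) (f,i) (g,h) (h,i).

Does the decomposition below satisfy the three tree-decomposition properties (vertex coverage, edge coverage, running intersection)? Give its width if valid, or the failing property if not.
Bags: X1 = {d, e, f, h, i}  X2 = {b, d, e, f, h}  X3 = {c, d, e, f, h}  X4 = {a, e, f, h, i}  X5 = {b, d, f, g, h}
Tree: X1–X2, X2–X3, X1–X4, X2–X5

Checking the three conditions: (i) the bags cover all of {a, b, c, d, e, f, g, h, i}; (ii) for each edge, some bag contains both endpoints; (iii) the bags containing any fixed vertex form a subtree. All hold, so the decomposition is valid with width 5 − 1 = 4.

Yes; width 4.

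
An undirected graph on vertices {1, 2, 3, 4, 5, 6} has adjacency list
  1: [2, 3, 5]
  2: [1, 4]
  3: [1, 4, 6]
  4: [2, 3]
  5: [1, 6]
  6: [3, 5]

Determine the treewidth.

A width-2 tree decomposition is:
Bags: B1 = {3, 5, 6}  B2 = {1, 3, 5}  B3 = {1, 3, 4}  B4 = {1, 2, 4}
Tree: B1–B2, B2–B3, B3–B4
The largest bag has 3 vertices, giving width 2; this decomposition certifies tw(G) ≤ 2. The edges 6–5–1–3–6 form a cycle, so G is not a tree and its treewidth is at least 2. Therefore the treewidth is 2.

2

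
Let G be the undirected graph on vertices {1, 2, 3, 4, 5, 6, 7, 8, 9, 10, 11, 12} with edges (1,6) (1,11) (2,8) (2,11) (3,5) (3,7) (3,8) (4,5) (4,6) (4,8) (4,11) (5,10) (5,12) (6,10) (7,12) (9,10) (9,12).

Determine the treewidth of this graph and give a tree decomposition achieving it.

Every bag has size at most 4, so the width is 4 − 1 = 3 and tw(G) ≤ 3. For the lower bound: the 4 vertex sets {1,2,11}, {6}, {4}, {3,5,8,10} are disjoint, each induces a connected subgraph, and every pair is joined by at least one edge of G. Contracting each set to a single vertex therefore yields K_{4} as a minor, and since treewidth is minor-monotone, tw(G) ≥ tw(K_{4}) = 3. The upper and lower bounds meet at 3, so that is the treewidth.

Treewidth 3.
One optimal decomposition is:
Bags: B1 = {1, 2, 6, 11}  B2 = {2, 4, 6, 11}  B3 = {2, 4, 6, 8}  B4 = {4, 6, 8, 10}  B5 = {4, 5, 8, 10}  B6 = {3, 5, 8, 10}  B7 = {3, 5, 9, 10}  B8 = {3, 5, 9, 12}  B9 = {3, 7, 9, 12}
Tree: B1–B2, B2–B3, B3–B4, B4–B5, B5–B6, B6–B7, B7–B8, B8–B9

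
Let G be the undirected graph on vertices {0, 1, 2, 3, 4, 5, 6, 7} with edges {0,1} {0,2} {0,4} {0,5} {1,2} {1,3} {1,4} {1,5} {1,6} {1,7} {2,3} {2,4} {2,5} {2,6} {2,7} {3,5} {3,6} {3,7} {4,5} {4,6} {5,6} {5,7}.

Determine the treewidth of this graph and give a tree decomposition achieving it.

Each bag holds 5 vertices, so the decomposition has width 4, which upper-bounds the treewidth. On the other hand G contains the 5-clique {0, 1, 2, 4, 5}. A clique must lie in a single bag of any decomposition, so no decomposition can have width below 4. The upper and lower bounds meet at 4, so that is the treewidth.

Treewidth 4.
One such decomposition:
Bags: B1 = {1, 2, 3, 5, 6}  B2 = {1, 2, 3, 5, 7}  B3 = {1, 2, 4, 5, 6}  B4 = {0, 1, 2, 4, 5}
Tree: B1–B2, B1–B3, B3–B4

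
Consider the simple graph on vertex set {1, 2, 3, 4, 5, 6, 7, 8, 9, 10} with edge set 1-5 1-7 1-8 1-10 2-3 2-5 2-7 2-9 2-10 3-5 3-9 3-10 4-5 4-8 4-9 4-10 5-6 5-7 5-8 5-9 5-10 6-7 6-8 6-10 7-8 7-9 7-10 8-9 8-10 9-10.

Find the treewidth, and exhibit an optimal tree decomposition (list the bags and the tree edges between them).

Treewidth 4.
One such decomposition:
Bags: B1 = {1, 5, 7, 8, 10}  B2 = {5, 7, 8, 9, 10}  B3 = {2, 5, 7, 9, 10}  B4 = {2, 3, 5, 9, 10}  B5 = {5, 6, 7, 8, 10}  B6 = {4, 5, 8, 9, 10}
Tree: B1–B2, B2–B3, B3–B4, B1–B5, B2–B6

Each bag holds 5 vertices, so the decomposition has width 4, which upper-bounds the treewidth. Conversely, {2, 3, 5, 9, 10} is a clique of size 5, and the vertices of any clique must share a bag in every tree decomposition; so some bag has ≥ 5 vertices and tw(G) ≥ 4. The upper and lower bounds meet at 4, so that is the treewidth.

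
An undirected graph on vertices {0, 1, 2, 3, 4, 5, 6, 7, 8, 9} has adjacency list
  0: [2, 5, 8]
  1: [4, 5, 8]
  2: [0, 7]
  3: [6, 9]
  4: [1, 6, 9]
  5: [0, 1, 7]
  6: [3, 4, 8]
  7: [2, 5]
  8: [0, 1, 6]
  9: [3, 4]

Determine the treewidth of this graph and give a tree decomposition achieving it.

Every bag has size at most 3, so the width is 3 − 1 = 2 and tw(G) ≤ 2. For the lower bound, G contains the cycle 7–2–0–5–7, so G is not a forest; only forests have treewidth ≤ 1, hence tw(G) ≥ 2. Hence tw(G) = 2 exactly.

Treewidth 2.
One such decomposition:
Bags: B1 = {2, 5, 7}  B2 = {0, 2, 5}  B3 = {0, 1, 5}  B4 = {0, 1, 8}  B5 = {1, 4, 8}  B6 = {4, 6, 8}  B7 = {4, 6, 9}  B8 = {3, 6, 9}
Tree: B1–B2, B2–B3, B3–B4, B4–B5, B5–B6, B6–B7, B7–B8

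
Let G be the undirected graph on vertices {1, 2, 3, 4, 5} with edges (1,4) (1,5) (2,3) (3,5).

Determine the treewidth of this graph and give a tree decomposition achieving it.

Each bag holds 2 vertices, so the decomposition has width 1, which upper-bounds the treewidth. G has an edge, so its treewidth is at least 1. The upper and lower bounds meet at 1, so that is the treewidth.

Treewidth 1.
Bags: B1 = {1, 4}  B2 = {1, 5}  B3 = {3, 5}  B4 = {2, 3}
Tree: B1–B2, B2–B3, B3–B4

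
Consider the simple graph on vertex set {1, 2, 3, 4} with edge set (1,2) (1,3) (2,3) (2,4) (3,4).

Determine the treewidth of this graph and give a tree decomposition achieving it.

Every bag has size at most 3, so the width is 3 − 1 = 2 and tw(G) ≤ 2. On the other hand G contains the 3-clique {1, 2, 3}. A clique must lie in a single bag of any decomposition, so no decomposition can have width below 2. Combining the bounds, tw(G) = 2.

Treewidth 2.
One such decomposition:
Bags: B1 = {1, 2, 3}  B2 = {2, 3, 4}
Tree: B1–B2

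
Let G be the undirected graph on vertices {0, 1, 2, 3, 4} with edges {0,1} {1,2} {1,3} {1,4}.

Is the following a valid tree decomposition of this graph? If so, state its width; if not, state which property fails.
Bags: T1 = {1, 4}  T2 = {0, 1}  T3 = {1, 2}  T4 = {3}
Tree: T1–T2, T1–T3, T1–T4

No — edge (1,3) lies in no bag.

A tree decomposition must satisfy three properties: every vertex lies in some bag; for every edge, both endpoints lie together in some bag; and for every vertex, the bags containing it form a connected subtree. Here edge (1,3) lies in no bag, so the decomposition is invalid.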